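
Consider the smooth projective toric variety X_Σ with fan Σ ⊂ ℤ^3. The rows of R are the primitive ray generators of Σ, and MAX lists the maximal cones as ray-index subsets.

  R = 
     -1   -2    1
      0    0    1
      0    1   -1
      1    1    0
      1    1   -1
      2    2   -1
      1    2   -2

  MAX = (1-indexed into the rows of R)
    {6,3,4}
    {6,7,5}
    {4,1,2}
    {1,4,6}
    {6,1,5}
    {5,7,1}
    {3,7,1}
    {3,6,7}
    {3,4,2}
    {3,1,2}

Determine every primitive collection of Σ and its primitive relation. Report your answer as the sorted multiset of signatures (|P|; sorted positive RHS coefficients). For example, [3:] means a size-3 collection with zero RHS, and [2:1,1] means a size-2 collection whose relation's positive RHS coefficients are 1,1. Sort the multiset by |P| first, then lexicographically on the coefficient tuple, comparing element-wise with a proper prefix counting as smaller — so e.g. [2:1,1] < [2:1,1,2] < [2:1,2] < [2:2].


9 collections generate NE(X_Σ); each relation:

  P = {2,5}:  v_{2} + v_{5} = v_{4}  →  sig = [2:1]
  P = {3,5}:  v_{3} + v_{5} = v_{7}  →  sig = [2:1]
  P = {4,5}:  v_{4} + v_{5} = v_{6}  →  sig = [2:1]
  P = {2,7}:  v_{2} + v_{7} = v_{3} + v_{4}  →  sig = [2:1,1]
  P = {4,7}:  v_{4} + v_{7} = v_{3} + v_{6}  →  sig = [2:1,1]
  P = {2,6}:  v_{2} + v_{6} = 2·v_{4}  →  sig = [2:2]
  P = {1,3,4}:  v_{1} + v_{3} + v_{4} = 0  →  sig = [3:]
  P = {1,3,6}:  v_{1} + v_{3} + v_{6} = v_{5}  →  sig = [3:1]
  P = {1,6,7}:  v_{1} + v_{6} + v_{7} = 2·v_{5}  →  sig = [3:2]

Signatures (|P|; sorted positive RHS coefficients), sorted:
    |P|=2: 6 collections, coeffs (1), (1), (1), (1,1), (1,1), (2)
    |P|=3: 3 collections, coeffs (), (1), (2)


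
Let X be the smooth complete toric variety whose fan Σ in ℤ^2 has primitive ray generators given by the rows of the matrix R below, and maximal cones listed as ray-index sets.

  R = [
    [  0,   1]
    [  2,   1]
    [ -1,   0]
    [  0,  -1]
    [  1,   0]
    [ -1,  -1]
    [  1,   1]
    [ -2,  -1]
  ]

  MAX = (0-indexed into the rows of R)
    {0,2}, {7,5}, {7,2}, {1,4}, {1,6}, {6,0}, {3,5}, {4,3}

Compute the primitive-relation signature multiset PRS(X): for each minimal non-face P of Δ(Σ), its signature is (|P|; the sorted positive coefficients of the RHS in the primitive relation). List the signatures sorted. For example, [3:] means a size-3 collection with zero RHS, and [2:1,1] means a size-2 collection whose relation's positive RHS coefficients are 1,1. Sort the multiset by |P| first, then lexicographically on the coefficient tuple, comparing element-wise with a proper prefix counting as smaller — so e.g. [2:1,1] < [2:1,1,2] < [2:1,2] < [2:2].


20 collections generate NE(X_Σ); each relation:

  • {0,3}:  v_{0} + v_{3} = 0  →  sig = [2:]
  • {1,7}:  v_{1} + v_{7} = 0  →  sig = [2:]
  • {2,4}:  v_{2} + v_{4} = 0  →  sig = [2:]
  • {5,6}:  v_{5} + v_{6} = 0  →  sig = [2:]
  • {0,4}:  v_{0} + v_{4} = v_{6}  →  sig = [2:1]
  • {0,5}:  v_{0} + v_{5} = v_{2}  →  sig = [2:1]
  • {1,2}:  v_{1} + v_{2} = v_{6}  →  sig = [2:1]
  • {1,5}:  v_{1} + v_{5} = v_{4}  →  sig = [2:1]
  • {2,3}:  v_{2} + v_{3} = v_{5}  →  sig = [2:1]
  • {2,5}:  v_{2} + v_{5} = v_{7}  →  sig = [2:1]
  • {2,6}:  v_{2} + v_{6} = v_{0}  →  sig = [2:1]
  • {3,6}:  v_{3} + v_{6} = v_{4}  →  sig = [2:1]
  • {4,5}:  v_{4} + v_{5} = v_{3}  →  sig = [2:1]
  • {4,6}:  v_{4} + v_{6} = v_{1}  →  sig = [2:1]
  • {4,7}:  v_{4} + v_{7} = v_{5}  →  sig = [2:1]
  • {6,7}:  v_{6} + v_{7} = v_{2}  →  sig = [2:1]
  • {0,1}:  v_{0} + v_{1} = 2·v_{6}  →  sig = [2:2]
  • {0,7}:  v_{0} + v_{7} = 2·v_{2}  →  sig = [2:2]
  • {1,3}:  v_{1} + v_{3} = 2·v_{4}  →  sig = [2:2]
  • {3,7}:  v_{3} + v_{7} = 2·v_{5}  →  sig = [2:2]

Signatures (|P|; sorted positive RHS coefficients), sorted:
    [2:]
    [2:]
    [2:]
    [2:]
    [2:1]
    [2:1]
    [2:1]
    [2:1]
    [2:1]
    [2:1]
    [2:1]
    [2:1]
    [2:1]
    [2:1]
    [2:1]
    [2:1]
    [2:2]
    [2:2]
    [2:2]
    [2:2]


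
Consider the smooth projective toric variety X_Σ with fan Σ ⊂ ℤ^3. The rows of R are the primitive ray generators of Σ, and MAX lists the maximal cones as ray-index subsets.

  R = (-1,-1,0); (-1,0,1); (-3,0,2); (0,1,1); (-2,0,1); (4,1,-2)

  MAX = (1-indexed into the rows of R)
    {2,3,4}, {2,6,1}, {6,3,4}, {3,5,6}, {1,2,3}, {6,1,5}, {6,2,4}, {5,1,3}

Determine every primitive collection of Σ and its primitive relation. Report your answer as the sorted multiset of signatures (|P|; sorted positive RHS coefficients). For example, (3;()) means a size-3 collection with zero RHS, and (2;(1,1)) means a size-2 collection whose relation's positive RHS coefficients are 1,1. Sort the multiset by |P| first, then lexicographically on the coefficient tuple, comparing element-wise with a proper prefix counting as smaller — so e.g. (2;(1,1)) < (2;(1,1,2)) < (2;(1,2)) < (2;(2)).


Σ has 5 primitive collections:

  P = {1,4}:  v_{1} + v_{4} = v_{2} ; sig = (2;(1))
  P = {2,5}:  v_{2} + v_{5} = v_{3} ; sig = (2;(1))
  P = {4,5}:  v_{4} + v_{5} = 2·v_{3} + v_{6} ; sig = (2;(1,2))
  P = {1,3,6}:  v_{1} + v_{3} + v_{6} = 0 ; sig = (3;())
  P = {2,3,6}:  v_{2} + v_{3} + v_{6} = v_{4} ; sig = (3;(1))

Signatures (|P|; sorted positive RHS coefficients), sorted:
    (2;(1))
    (2;(1))
    (2;(1,2))
    (3;())
    (3;(1))


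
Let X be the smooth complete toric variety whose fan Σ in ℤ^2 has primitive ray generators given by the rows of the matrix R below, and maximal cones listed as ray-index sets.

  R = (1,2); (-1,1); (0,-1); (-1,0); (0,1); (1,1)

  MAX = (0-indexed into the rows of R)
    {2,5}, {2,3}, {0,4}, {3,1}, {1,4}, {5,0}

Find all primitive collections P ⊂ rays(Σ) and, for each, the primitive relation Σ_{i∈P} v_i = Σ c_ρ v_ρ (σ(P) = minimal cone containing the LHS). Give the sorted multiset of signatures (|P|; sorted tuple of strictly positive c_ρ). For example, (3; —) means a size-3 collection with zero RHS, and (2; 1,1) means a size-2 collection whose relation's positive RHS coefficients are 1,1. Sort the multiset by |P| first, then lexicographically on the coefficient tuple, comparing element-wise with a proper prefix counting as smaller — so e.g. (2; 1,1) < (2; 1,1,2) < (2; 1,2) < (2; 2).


9 minimal non-faces of Δ(Σ) (on 6 rays):

  P = {2,4}:  v_{2} + v_{4} = 0 — sig = (2; —)
  P = {0,2}:  v_{0} + v_{2} = v_{5} — sig = (2; 1)
  P = {1,2}:  v_{1} + v_{2} = v_{3} — sig = (2; 1)
  P = {3,4}:  v_{3} + v_{4} = v_{1} — sig = (2; 1)
  P = {3,5}:  v_{3} + v_{5} = v_{4} — sig = (2; 1)
  P = {4,5}:  v_{4} + v_{5} = v_{0} — sig = (2; 1)
  P = {0,3}:  v_{0} + v_{3} = 2·v_{4} — sig = (2; 2)
  P = {1,5}:  v_{1} + v_{5} = 2·v_{4} — sig = (2; 2)
  P = {0,1}:  v_{0} + v_{1} = 3·v_{4} — sig = (2; 3)

Hence PRS(X_Σ) =
{ (2; —),  (2; 1) ×5,  (2; 2) ×2,  (2; 3) }


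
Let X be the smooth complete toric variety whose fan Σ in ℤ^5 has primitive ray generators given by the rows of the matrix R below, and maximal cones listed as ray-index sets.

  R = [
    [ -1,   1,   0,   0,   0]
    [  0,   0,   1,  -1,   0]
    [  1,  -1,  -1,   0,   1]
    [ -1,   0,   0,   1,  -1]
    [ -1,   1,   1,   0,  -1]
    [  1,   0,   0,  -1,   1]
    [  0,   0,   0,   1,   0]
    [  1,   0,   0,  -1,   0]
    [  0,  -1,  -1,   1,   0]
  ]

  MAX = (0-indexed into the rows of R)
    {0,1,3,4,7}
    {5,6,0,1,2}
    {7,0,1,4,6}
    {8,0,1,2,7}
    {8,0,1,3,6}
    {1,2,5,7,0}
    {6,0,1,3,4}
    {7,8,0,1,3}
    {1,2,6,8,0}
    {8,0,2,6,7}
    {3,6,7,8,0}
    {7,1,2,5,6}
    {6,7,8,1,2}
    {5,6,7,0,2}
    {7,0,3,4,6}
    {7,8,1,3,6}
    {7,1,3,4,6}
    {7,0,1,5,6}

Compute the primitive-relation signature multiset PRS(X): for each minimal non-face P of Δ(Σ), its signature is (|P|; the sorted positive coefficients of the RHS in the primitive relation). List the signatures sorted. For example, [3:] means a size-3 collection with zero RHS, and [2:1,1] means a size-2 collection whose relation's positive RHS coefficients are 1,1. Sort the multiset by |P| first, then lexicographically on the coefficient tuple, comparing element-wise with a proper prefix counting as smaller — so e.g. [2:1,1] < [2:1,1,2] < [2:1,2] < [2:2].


The 9 primitive collections of Σ (r=9, n=5):

  P = {2,4}:  v_{2} + v_{4} = 0 — sig = [2:]
  P = {3,5}:  v_{3} + v_{5} = 0 — sig = [2:]
  P = {2,3}:  v_{2} + v_{3} = v_{8} — sig = [2:1]
  P = {4,8}:  v_{4} + v_{8} = v_{3} — sig = [2:1]
  P = {5,8}:  v_{5} + v_{8} = v_{2} — sig = [2:1]
  P = {4,5}:  v_{4} + v_{5} = v_{0} + v_{1} + v_{6} + v_{7} — sig = [2:1,1,1,1]
  P = {0,1,6,7,8}:  v_{0} + v_{1} + v_{6} + v_{7} + v_{8} = 0 — sig = [5:]
  P = {0,1,2,6,7}:  v_{0} + v_{1} + v_{2} + v_{6} + v_{7} = v_{5} — sig = [5:1]
  P = {0,1,3,6,7}:  v_{0} + v_{1} + v_{3} + v_{6} + v_{7} = v_{4} — sig = [5:1]

Sorted signature multiset PRS(X):
    [2:]
    [2:]
    [2:1]
    [2:1]
    [2:1]
    [2:1,1,1,1]
    [5:]
    [5:1]
    [5:1]


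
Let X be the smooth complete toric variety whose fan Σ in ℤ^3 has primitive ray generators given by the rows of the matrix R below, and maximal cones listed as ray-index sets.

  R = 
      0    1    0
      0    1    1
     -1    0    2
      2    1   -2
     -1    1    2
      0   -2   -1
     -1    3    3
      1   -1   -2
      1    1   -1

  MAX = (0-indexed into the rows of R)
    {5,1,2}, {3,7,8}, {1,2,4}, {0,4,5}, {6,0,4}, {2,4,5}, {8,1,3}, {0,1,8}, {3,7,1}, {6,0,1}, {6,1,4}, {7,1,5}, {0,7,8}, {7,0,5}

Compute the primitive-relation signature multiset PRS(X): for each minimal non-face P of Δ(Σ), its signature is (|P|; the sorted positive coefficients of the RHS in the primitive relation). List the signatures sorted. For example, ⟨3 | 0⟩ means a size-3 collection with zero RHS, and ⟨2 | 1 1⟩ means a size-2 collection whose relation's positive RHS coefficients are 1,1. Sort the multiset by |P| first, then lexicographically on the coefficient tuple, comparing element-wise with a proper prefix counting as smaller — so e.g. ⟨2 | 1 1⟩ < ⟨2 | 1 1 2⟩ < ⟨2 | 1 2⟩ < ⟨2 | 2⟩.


Σ has 20 primitive collections:

  P={4,7}:  v_{4} + v_{7} = 0 — sig = ⟨2 | 0⟩
  P={0,2}:  v_{0} + v_{2} = v_{4} — sig = ⟨2 | 1⟩
  P={2,8}:  v_{2} + v_{8} = v_{1} — sig = ⟨2 | 1⟩
  P={5,6}:  v_{5} + v_{6} = v_{4} — sig = ⟨2 | 1⟩
  P={5,8}:  v_{5} + v_{8} = v_{7} — sig = ⟨2 | 1⟩
  P={2,7}:  v_{2} + v_{7} = v_{1} + v_{5} — sig = ⟨2 | 1 1⟩
  P={3,4}:  v_{3} + v_{4} = v_{1} + v_{8} — sig = ⟨2 | 1 1⟩
  P={4,8}:  v_{4} + v_{8} = v_{0} + v_{1} — sig = ⟨2 | 1 1⟩
  P={6,7}:  v_{6} + v_{7} = v_{0} + v_{1} — sig = ⟨2 | 1 1⟩
  P={3,6}:  v_{3} + v_{6} = v_{0} + 2·v_{1} + v_{8} — sig = ⟨2 | 1 1 2⟩
  P={2,3}:  v_{2} + v_{3} = 2·v_{1} + v_{7} — sig = ⟨2 | 1 2⟩
  P={2,6}:  v_{2} + v_{6} = v_{1} + 2·v_{4} — sig = ⟨2 | 1 2⟩
  P={3,5}:  v_{3} + v_{5} = v_{1} + 2·v_{7} — sig = ⟨2 | 1 2⟩
  P={0,3}:  v_{0} + v_{3} = 2·v_{8} — sig = ⟨2 | 2⟩
  P={6,8}:  v_{6} + v_{8} = 2·v_{0} + 2·v_{1} — sig = ⟨2 | 2 2⟩
  P={0,1,5}:  v_{0} + v_{1} + v_{5} = 0 — sig = ⟨3 | 0⟩
  P={0,1,4}:  v_{0} + v_{1} + v_{4} = v_{6} — sig = ⟨3 | 1⟩
  P={0,1,7}:  v_{0} + v_{1} + v_{7} = v_{8} — sig = ⟨3 | 1⟩
  P={1,4,5}:  v_{1} + v_{4} + v_{5} = v_{2} — sig = ⟨3 | 1⟩
  P={1,7,8}:  v_{1} + v_{7} + v_{8} = v_{3} — sig = ⟨3 | 1⟩

Sorted signature multiset PRS(X):
[⟨2 | 0⟩, ⟨2 | 1⟩, ⟨2 | 1⟩, ⟨2 | 1⟩, ⟨2 | 1⟩, ⟨2 | 1 1⟩, ⟨2 | 1 1⟩, ⟨2 | 1 1⟩, ⟨2 | 1 1⟩, ⟨2 | 1 1 2⟩, ⟨2 | 1 2⟩, ⟨2 | 1 2⟩, ⟨2 | 1 2⟩, ⟨2 | 2⟩, ⟨2 | 2 2⟩, ⟨3 | 0⟩, ⟨3 | 1⟩, ⟨3 | 1⟩, ⟨3 | 1⟩, ⟨3 | 1⟩]


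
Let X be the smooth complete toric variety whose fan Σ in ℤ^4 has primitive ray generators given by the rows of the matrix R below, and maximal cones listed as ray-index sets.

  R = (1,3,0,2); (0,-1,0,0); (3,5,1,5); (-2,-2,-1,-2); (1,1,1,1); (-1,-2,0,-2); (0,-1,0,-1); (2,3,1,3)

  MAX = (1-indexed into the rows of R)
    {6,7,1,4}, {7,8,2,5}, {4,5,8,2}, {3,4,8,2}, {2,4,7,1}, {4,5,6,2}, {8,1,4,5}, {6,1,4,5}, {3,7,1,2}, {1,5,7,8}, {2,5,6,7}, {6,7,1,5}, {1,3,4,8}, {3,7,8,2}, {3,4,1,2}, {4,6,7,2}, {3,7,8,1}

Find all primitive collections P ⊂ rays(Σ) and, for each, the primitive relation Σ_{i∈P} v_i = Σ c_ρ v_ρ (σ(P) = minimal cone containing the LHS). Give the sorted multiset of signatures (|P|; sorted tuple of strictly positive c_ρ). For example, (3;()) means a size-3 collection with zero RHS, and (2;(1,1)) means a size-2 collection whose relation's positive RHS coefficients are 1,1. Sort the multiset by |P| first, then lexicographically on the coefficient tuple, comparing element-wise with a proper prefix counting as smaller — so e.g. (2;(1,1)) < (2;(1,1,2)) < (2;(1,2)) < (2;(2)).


Δ(Σ) — 8 vertices, 9 min non-faces:

  P = {3,6}:  v_{3} + v_{6} = v_{8} ; sig = (2;(1))
  P = {6,8}:  v_{6} + v_{8} = v_{5} ; sig = (2;(1))
  P = {3,5}:  v_{3} + v_{5} = 2·v_{8} ; sig = (2;(2))
  P = {1,2,6}:  v_{1} + v_{2} + v_{6} = 0 ; sig = (3;())
  P = {4,7,8}:  v_{4} + v_{7} + v_{8} = 0 ; sig = (3;())
  P = {1,2,5}:  v_{1} + v_{2} + v_{5} = v_{8} ; sig = (3;(1))
  P = {1,2,8}:  v_{1} + v_{2} + v_{8} = v_{3} ; sig = (3;(1))
  P = {4,5,7}:  v_{4} + v_{5} + v_{7} = v_{6} ; sig = (3;(1))
  P = {3,4,7}:  v_{3} + v_{4} + v_{7} = v_{1} + v_{2} ; sig = (3;(1,1))

Sorted signature multiset PRS(X):
{ (2;(1)) ×2,  (2;(2)),  (3;()) ×2,  (3;(1)) ×3,  (3;(1,1)) }


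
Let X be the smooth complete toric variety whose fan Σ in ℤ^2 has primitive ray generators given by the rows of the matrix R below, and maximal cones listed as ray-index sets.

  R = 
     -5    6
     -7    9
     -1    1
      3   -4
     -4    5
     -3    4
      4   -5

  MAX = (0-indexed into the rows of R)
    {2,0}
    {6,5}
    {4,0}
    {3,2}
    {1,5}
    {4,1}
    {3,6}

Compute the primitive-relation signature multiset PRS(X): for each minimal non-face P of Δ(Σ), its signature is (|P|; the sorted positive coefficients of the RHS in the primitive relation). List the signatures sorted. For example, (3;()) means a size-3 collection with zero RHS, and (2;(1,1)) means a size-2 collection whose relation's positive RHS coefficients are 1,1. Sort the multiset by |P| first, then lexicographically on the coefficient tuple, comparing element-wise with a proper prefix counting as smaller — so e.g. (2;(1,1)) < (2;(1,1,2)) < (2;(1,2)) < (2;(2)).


Σ has 14 primitive collections:

  P = {3,5}:  v_{3} + v_{5} = 0  so sig = (2;())
  P = {4,6}:  v_{4} + v_{6} = 0  so sig = (2;())
  P = {0,6}:  v_{0} + v_{6} = v_{2}  so sig = (2;(1))
  P = {1,3}:  v_{1} + v_{3} = v_{4}  so sig = (2;(1))
  P = {1,6}:  v_{1} + v_{6} = v_{5}  so sig = (2;(1))
  P = {2,4}:  v_{2} + v_{4} = v_{0}  so sig = (2;(1))
  P = {2,5}:  v_{2} + v_{5} = v_{4}  so sig = (2;(1))
  P = {2,6}:  v_{2} + v_{6} = v_{3}  so sig = (2;(1))
  P = {3,4}:  v_{3} + v_{4} = v_{2}  so sig = (2;(1))
  P = {4,5}:  v_{4} + v_{5} = v_{1}  so sig = (2;(1))
  P = {0,3}:  v_{0} + v_{3} = 2·v_{2}  so sig = (2;(2))
  P = {0,5}:  v_{0} + v_{5} = 2·v_{4}  so sig = (2;(2))
  P = {1,2}:  v_{1} + v_{2} = 2·v_{4}  so sig = (2;(2))
  P = {0,1}:  v_{0} + v_{1} = 3·v_{4}  so sig = (2;(3))

so the primitive-relation signature multiset is
    |P|=2: 14 collections, coeffs (), (), (1), (1), (1), (1), (1), (1), (1), (1), (2), (2), (2), (3)


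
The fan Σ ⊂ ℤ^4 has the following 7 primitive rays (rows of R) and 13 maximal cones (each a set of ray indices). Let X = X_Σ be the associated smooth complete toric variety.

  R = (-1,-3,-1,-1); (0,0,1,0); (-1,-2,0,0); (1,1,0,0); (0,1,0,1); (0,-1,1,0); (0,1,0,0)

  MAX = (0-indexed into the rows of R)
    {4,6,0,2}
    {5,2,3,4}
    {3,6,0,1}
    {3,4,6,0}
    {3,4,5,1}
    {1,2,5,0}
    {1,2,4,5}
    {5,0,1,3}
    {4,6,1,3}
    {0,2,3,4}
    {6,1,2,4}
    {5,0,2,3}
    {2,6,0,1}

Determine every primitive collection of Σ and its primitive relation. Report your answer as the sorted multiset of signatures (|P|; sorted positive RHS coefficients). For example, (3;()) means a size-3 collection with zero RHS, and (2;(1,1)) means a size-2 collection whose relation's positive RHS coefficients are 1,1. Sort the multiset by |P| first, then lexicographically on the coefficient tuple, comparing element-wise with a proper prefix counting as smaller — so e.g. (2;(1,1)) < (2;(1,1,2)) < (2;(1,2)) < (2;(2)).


Primitive collections (5):

  P = {5,6}:  v_{5} + v_{6} = v_{1} — sig = (2;(1))
  P = {2,3,6}:  v_{2} + v_{3} + v_{6} = 0 — sig = (3;())
  P = {0,1,4}:  v_{0} + v_{1} + v_{4} = v_{2} — sig = (3;(1))
  P = {1,2,3}:  v_{1} + v_{2} + v_{3} = v_{5} — sig = (3;(1))
  P = {0,4,5}:  v_{0} + v_{4} + v_{5} = 2·v_{2} + v_{3} — sig = (3;(1,2))

Signatures (|P|; sorted positive RHS coefficients), sorted:
[(2;(1)), (3;()), (3;(1)), (3;(1)), (3;(1,2))]


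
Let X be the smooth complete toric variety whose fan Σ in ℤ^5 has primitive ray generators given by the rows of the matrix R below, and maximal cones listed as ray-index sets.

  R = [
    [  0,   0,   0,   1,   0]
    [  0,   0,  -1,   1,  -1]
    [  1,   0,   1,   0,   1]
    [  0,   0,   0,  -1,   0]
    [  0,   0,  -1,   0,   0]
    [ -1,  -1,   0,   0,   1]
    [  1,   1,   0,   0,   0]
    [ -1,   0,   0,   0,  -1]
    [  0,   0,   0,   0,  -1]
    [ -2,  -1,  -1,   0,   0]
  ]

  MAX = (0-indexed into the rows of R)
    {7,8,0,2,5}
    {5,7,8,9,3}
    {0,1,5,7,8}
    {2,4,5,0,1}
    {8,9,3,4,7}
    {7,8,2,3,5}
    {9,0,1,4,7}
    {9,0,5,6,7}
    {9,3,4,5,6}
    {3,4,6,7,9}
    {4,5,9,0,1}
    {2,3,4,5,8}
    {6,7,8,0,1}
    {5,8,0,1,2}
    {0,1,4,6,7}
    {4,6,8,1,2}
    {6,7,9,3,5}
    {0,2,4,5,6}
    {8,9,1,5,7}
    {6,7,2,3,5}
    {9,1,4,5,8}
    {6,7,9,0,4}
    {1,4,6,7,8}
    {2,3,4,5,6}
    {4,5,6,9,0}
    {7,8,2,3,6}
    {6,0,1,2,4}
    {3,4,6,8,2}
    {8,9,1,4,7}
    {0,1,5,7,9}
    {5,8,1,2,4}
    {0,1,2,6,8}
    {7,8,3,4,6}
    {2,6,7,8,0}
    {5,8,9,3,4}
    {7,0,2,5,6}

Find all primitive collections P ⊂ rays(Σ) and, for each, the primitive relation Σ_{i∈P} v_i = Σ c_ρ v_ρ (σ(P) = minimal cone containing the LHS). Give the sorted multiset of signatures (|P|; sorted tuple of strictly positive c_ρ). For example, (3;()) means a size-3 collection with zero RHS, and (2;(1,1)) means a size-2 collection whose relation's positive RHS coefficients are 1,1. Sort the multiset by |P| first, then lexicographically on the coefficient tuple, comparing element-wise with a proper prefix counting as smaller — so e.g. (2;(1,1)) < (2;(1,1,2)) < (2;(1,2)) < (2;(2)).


Primitive collections (12):

  • {0,3}:  v_{0} + v_{3} = 0  ⇒ sig = (2;())
  • {2,9}:  v_{2} + v_{9} = v_{5}  ⇒ sig = (2;(1))
  • {1,3}:  v_{1} + v_{3} = v_{4} + v_{8}  ⇒ sig = (2;(1,1))
  • {2,4,7}:  v_{2} + v_{4} + v_{7} = 0  ⇒ sig = (3;())
  • {5,6,8}:  v_{5} + v_{6} + v_{8} = 0  ⇒ sig = (3;())
  • {0,4,8}:  v_{0} + v_{4} + v_{8} = v_{1}  ⇒ sig = (3;(1))
  • {4,5,7}:  v_{4} + v_{5} + v_{7} = v_{9}  ⇒ sig = (3;(1))
  • {1,2,7}:  v_{1} + v_{2} + v_{7} = v_{0} + v_{8}  ⇒ sig = (3;(1,1))
  • {1,5,6}:  v_{1} + v_{5} + v_{6} = v_{0} + v_{4}  ⇒ sig = (3;(1,1))
  • {6,8,9}:  v_{6} + v_{8} + v_{9} = v_{4} + v_{7}  ⇒ sig = (3;(1,1))
  • {0,8,9}:  v_{0} + v_{8} + v_{9} = v_{1} + v_{5} + v_{7}  ⇒ sig = (3;(1,1,1))
  • {1,6,9}:  v_{1} + v_{6} + v_{9} = v_{0} + 2·v_{4} + v_{7}  ⇒ sig = (3;(1,1,2))

Sorted signature multiset PRS(X):
    (2;())
    (2;(1))
    (2;(1,1))
    (3;())
    (3;())
    (3;(1))
    (3;(1))
    (3;(1,1))
    (3;(1,1))
    (3;(1,1))
    (3;(1,1,1))
    (3;(1,1,2))


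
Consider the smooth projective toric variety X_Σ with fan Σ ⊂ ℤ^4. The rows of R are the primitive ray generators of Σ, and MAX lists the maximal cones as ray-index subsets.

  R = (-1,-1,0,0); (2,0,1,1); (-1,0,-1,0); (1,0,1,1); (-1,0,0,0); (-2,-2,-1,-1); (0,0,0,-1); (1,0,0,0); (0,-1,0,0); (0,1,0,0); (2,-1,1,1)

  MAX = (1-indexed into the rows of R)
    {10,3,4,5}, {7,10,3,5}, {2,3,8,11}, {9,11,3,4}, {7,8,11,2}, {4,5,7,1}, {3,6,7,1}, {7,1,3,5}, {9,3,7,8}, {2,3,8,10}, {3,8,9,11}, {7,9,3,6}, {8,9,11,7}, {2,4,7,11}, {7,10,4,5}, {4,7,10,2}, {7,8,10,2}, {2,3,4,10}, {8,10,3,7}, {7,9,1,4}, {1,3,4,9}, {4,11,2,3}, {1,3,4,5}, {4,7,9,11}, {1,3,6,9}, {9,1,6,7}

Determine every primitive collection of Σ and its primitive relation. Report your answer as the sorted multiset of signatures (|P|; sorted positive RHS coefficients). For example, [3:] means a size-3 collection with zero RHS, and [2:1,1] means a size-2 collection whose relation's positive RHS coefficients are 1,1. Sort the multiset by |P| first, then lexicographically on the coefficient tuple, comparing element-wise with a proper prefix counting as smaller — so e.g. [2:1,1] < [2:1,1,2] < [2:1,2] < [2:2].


22 minimal non-faces of Δ(Σ) (on 11 rays):

  P={5,8}:  v_{5} + v_{8} = 0  ⟹  sig = [2:]
  P={9,10}:  v_{9} + v_{10} = 0  ⟹  sig = [2:]
  P={1,8}:  v_{1} + v_{8} = v_{9}  ⟹  sig = [2:1]
  P={1,10}:  v_{1} + v_{10} = v_{5}  ⟹  sig = [2:1]
  P={2,5}:  v_{2} + v_{5} = v_{4}  ⟹  sig = [2:1]
  P={2,9}:  v_{2} + v_{9} = v_{11}  ⟹  sig = [2:1]
  P={4,8}:  v_{4} + v_{8} = v_{2}  ⟹  sig = [2:1]
  P={5,9}:  v_{5} + v_{9} = v_{1}  ⟹  sig = [2:1]
  P={10,11}:  v_{10} + v_{11} = v_{2}  ⟹  sig = [2:1]
  P={1,2}:  v_{1} + v_{2} = v_{4} + v_{9}  ⟹  sig = [2:1,1]
  P={4,6}:  v_{4} + v_{6} = v_{1} + v_{9}  ⟹  sig = [2:1,1]
  P={5,11}:  v_{5} + v_{11} = v_{4} + v_{9}  ⟹  sig = [2:1,1]
  P={6,10}:  v_{6} + v_{10} = v_{1} + v_{3} + v_{7}  ⟹  sig = [2:1,1,1]
  P={5,6}:  v_{5} + v_{6} = 2·v_{1} + v_{3} + v_{7}  ⟹  sig = [2:1,1,2]
  P={6,8}:  v_{6} + v_{8} = v_{3} + v_{7} + 2·v_{9}  ⟹  sig = [2:1,1,2]
  P={1,11}:  v_{1} + v_{11} = v_{4} + 2·v_{9}  ⟹  sig = [2:1,2]
  P={2,6}:  v_{2} + v_{6} = 2·v_{9}  ⟹  sig = [2:2]
  P={6,11}:  v_{6} + v_{11} = 3·v_{9}  ⟹  sig = [2:3]
  P={3,4,7}:  v_{3} + v_{4} + v_{7} = 0  ⟹  sig = [3:]
  P={2,3,7}:  v_{2} + v_{3} + v_{7} = v_{8}  ⟹  sig = [3:1]
  P={3,7,11}:  v_{3} + v_{7} + v_{11} = v_{8} + v_{9}  ⟹  sig = [3:1,1]
  P={1,3,7,9}:  v_{1} + v_{3} + v_{7} + v_{9} = v_{6}  ⟹  sig = [4:1]

so the primitive-relation signature multiset is
{ [2:] ×2,  [2:1] ×7,  [2:1,1] ×3,  [2:1,1,1],  [2:1,1,2] ×2,  [2:1,2],  [2:2],  [2:3],  [3:],  [3:1],  [3:1,1],  [4:1] }


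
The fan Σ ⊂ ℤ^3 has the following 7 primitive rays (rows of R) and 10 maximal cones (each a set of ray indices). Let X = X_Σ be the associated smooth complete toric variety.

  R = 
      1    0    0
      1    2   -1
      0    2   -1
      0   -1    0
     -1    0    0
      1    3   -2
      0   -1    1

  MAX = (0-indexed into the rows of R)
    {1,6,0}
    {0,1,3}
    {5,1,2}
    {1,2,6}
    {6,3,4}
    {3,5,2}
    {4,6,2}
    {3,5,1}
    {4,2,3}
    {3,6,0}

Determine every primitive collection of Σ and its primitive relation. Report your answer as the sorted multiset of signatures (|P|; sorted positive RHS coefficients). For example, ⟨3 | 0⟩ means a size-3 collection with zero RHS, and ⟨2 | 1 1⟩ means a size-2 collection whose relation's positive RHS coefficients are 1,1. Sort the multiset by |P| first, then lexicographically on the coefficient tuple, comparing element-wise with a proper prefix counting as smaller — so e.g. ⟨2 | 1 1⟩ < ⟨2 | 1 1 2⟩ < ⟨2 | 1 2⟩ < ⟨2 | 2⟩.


Primitive collections (9):

  • {0,4}:  v_{0} + v_{4} = 0  ⇒ sig = ⟨2 | 0⟩
  • {0,2}:  v_{0} + v_{2} = v_{1}  ⇒ sig = ⟨2 | 1⟩
  • {1,4}:  v_{1} + v_{4} = v_{2}  ⇒ sig = ⟨2 | 1⟩
  • {5,6}:  v_{5} + v_{6} = v_{1}  ⇒ sig = ⟨2 | 1⟩
  • {0,5}:  v_{0} + v_{5} = 2·v_{1} + v_{3}  ⇒ sig = ⟨2 | 1 2⟩
  • {4,5}:  v_{4} + v_{5} = 2·v_{2} + v_{3}  ⇒ sig = ⟨2 | 1 2⟩
  • {2,3,6}:  v_{2} + v_{3} + v_{6} = 0  ⇒ sig = ⟨3 | 0⟩
  • {1,2,3}:  v_{1} + v_{2} + v_{3} = v_{5}  ⇒ sig = ⟨3 | 1⟩
  • {1,3,6}:  v_{1} + v_{3} + v_{6} = v_{0}  ⇒ sig = ⟨3 | 1⟩

so the primitive-relation signature multiset is
[⟨2 | 0⟩, ⟨2 | 1⟩, ⟨2 | 1⟩, ⟨2 | 1⟩, ⟨2 | 1 2⟩, ⟨2 | 1 2⟩, ⟨3 | 0⟩, ⟨3 | 1⟩, ⟨3 | 1⟩]


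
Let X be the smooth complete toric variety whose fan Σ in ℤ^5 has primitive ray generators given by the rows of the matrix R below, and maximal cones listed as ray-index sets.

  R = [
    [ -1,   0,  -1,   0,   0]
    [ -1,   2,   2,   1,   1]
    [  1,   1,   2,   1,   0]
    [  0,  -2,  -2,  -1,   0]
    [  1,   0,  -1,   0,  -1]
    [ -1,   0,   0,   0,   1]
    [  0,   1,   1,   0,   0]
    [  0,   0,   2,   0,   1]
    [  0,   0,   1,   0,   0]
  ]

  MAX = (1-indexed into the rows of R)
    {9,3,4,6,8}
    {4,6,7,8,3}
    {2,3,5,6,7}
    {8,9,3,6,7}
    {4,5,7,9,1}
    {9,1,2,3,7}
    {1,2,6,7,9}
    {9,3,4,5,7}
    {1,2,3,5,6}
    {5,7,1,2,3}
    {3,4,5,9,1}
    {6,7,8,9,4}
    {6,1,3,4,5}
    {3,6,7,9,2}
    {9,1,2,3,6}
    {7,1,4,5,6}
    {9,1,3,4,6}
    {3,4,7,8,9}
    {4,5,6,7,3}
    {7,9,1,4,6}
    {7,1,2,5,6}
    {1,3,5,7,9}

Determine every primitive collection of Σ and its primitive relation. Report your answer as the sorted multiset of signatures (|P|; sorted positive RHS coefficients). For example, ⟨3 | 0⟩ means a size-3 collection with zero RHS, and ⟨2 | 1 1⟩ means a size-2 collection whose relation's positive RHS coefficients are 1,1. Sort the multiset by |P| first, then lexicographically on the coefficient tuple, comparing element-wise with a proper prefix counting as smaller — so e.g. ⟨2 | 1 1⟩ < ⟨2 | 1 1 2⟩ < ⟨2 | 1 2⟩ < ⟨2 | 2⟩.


The 9 primitive collections of Σ (r=9, n=5):

  P={2,4}:  v_{2} + v_{4} = v_{6}  so sig = ⟨2 | 1⟩
  P={1,8}:  v_{1} + v_{8} = v_{6} + v_{9}  so sig = ⟨2 | 1 1⟩
  P={5,8}:  v_{5} + v_{8} = v_{3} + v_{4} + v_{7}  so sig = ⟨2 | 1 1 1⟩
  P={2,8}:  v_{2} + v_{8} = v_{3} + 2·v_{6} + v_{7} + v_{9}  so sig = ⟨2 | 1 1 1 2⟩
  P={5,6,9}:  v_{5} + v_{6} + v_{9} = 0  so sig = ⟨3 | 0⟩
  P={2,5,9}:  v_{2} + v_{5} + v_{9} = v_{1} + v_{3} + v_{7}  so sig = ⟨3 | 1 1 1⟩
  P={1,3,4,7}:  v_{1} + v_{3} + v_{4} + v_{7} = 0  so sig = ⟨4 | 0⟩
  P={1,3,6,7}:  v_{1} + v_{3} + v_{6} + v_{7} = v_{2}  so sig = ⟨4 | 1⟩
  P={3,4,6,7,9}:  v_{3} + v_{4} + v_{6} + v_{7} + v_{9} = v_{8}  so sig = ⟨5 | 1⟩

Hence PRS(X_Σ) =
    |P|=2: 4 collections, coeffs (1), (1,1), (1,1,1), (1,1,1,2)
    |P|=3: 2 collections, coeffs (), (1,1,1)
    |P|=4: 2 collections, coeffs (), (1)
    |P|=5: 1 collection, coeffs (1)


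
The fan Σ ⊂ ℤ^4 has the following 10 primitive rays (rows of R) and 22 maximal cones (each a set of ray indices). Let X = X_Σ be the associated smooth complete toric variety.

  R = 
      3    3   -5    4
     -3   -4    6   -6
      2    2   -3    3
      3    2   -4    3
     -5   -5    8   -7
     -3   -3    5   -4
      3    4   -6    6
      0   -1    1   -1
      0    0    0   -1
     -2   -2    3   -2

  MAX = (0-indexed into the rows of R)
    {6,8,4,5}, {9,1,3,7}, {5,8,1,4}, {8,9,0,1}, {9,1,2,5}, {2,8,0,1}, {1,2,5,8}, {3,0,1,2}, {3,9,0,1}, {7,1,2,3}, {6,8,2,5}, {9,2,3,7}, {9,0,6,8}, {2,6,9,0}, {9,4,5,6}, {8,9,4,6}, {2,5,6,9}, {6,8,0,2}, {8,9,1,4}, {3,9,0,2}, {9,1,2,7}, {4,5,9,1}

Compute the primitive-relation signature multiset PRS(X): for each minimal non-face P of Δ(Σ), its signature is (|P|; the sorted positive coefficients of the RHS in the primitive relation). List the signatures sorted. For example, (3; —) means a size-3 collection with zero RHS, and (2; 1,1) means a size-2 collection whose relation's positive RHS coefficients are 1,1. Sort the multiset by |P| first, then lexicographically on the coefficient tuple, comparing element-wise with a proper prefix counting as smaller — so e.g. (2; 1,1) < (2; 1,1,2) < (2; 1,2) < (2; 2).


17 minimal non-faces of Δ(Σ) (on 10 rays):

  P = {0,5}:  v_{0} + v_{5} = 0  so sig = (2; —)
  P = {1,6}:  v_{1} + v_{6} = 0  so sig = (2; —)
  P = {0,7}:  v_{0} + v_{7} = v_{3}  so sig = (2; 1)
  P = {2,4}:  v_{2} + v_{4} = v_{5}  so sig = (2; 1)
  P = {3,5}:  v_{3} + v_{5} = v_{7}  so sig = (2; 1)
  P = {0,4}:  v_{0} + v_{4} = v_{8} + v_{9}  so sig = (2; 1,1)
  P = {4,7}:  v_{4} + v_{7} = v_{1} + v_{9}  so sig = (2; 1,1)
  P = {7,8}:  v_{7} + v_{8} = v_{0} + v_{1}  so sig = (2; 1,1)
  P = {3,4}:  v_{3} + v_{4} = v_{0} + v_{1} + v_{9}  so sig = (2; 1,1,1)
  P = {5,7}:  v_{5} + v_{7} = v_{1} + v_{2} + v_{9}  so sig = (2; 1,1,1)
  P = {6,7}:  v_{6} + v_{7} = v_{0} + v_{2} + v_{9}  so sig = (2; 1,1,1)
  P = {3,6}:  v_{3} + v_{6} = 2·v_{0} + v_{2} + v_{9}  so sig = (2; 1,1,2)
  P = {3,8}:  v_{3} + v_{8} = 2·v_{0} + v_{1}  so sig = (2; 1,2)
  P = {2,8,9}:  v_{2} + v_{8} + v_{9} = 0  so sig = (3; —)
  P = {5,8,9}:  v_{5} + v_{8} + v_{9} = v_{4}  so sig = (3; 1)
  P = {0,1,2,9}:  v_{0} + v_{1} + v_{2} + v_{9} = v_{7}  so sig = (4; 1)
  P = {1,2,3,9}:  v_{1} + v_{2} + v_{3} + v_{9} = 2·v_{7}  so sig = (4; 2)

so the primitive-relation signature multiset is
[(2; —), (2; —), (2; 1), (2; 1), (2; 1), (2; 1,1), (2; 1,1), (2; 1,1), (2; 1,1,1), (2; 1,1,1), (2; 1,1,1), (2; 1,1,2), (2; 1,2), (3; —), (3; 1), (4; 1), (4; 2)]


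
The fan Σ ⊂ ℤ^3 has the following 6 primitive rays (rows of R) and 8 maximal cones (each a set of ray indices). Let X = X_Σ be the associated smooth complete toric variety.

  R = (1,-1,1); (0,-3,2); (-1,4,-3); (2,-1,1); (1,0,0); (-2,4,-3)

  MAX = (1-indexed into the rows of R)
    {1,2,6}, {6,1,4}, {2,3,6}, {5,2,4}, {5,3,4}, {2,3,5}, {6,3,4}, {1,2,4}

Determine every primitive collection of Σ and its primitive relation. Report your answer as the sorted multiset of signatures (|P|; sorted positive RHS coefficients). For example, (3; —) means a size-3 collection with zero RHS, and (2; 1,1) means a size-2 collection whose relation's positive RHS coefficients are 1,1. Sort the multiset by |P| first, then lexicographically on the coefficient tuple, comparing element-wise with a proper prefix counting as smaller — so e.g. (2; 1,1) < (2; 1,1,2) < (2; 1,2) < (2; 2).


5 collections generate NE(X_Σ); each relation:

  {1,5}:  v_{1} + v_{5} = v_{4} ; sig = (2; 1)
  {5,6}:  v_{5} + v_{6} = v_{3} ; sig = (2; 1)
  {1,3}:  v_{1} + v_{3} = v_{4} + v_{6} ; sig = (2; 1,1)
  {2,4,6}:  v_{2} + v_{4} + v_{6} = 0 ; sig = (3; —)
  {2,3,4}:  v_{2} + v_{3} + v_{4} = v_{5} ; sig = (3; 1)

Signatures (|P|; sorted positive RHS coefficients), sorted:
    |P|=2: 3 collections, coeffs (1), (1), (1,1)
    |P|=3: 2 collections, coeffs (), (1)


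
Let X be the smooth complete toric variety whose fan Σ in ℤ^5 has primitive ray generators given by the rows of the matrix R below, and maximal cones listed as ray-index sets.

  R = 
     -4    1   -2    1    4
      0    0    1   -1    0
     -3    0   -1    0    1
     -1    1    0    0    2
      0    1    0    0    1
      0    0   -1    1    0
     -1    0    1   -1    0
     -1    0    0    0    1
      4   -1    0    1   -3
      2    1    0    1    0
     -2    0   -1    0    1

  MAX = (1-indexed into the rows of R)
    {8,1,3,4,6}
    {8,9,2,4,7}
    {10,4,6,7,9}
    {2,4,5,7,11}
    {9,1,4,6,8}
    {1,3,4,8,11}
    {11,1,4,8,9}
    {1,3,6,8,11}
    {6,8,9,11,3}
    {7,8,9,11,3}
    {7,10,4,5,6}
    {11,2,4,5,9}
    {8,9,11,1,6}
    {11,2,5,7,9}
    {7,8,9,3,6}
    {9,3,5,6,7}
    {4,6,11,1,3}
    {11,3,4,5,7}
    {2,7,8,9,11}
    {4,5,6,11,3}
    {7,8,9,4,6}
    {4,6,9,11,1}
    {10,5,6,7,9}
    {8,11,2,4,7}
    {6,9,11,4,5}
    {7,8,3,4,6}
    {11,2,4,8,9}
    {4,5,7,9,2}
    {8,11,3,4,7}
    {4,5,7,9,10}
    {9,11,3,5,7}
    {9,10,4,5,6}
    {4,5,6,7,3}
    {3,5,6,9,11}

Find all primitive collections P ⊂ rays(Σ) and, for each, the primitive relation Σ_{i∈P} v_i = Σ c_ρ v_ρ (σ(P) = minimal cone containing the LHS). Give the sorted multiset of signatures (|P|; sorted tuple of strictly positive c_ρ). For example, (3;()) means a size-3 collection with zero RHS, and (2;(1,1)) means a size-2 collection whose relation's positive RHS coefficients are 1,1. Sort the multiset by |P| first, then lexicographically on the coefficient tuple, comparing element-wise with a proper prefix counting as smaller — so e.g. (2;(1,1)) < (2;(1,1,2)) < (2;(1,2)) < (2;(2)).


17 collections generate NE(X_Σ); each relation:

  P = {2,6}:  v_{2} + v_{6} = 0  ⟹  sig = (2;())
  P = {5,8}:  v_{5} + v_{8} = v_{4}  ⟹  sig = (2;(1))
  P = {2,3}:  v_{2} + v_{3} = v_{7} + v_{11}  ⟹  sig = (2;(1,1))
  P = {10,11}:  v_{10} + v_{11} = v_{5} + v_{6}  ⟹  sig = (2;(1,1))
  P = {1,2}:  v_{1} + v_{2} = v_{4} + v_{8} + v_{11}  ⟹  sig = (2;(1,1,1))
  P = {1,7}:  v_{1} + v_{7} = v_{3} + v_{4} + v_{8}  ⟹  sig = (2;(1,1,1))
  P = {2,10}:  v_{2} + v_{10} = v_{4} + v_{5} + v_{7} + v_{9}  ⟹  sig = (2;(1,1,1,1))
  P = {8,10}:  v_{8} + v_{10} = 2·v_{4} + v_{6} + v_{7} + v_{9}  ⟹  sig = (2;(1,1,1,2))
  P = {1,5}:  v_{1} + v_{5} = 2·v_{4} + v_{6} + v_{11}  ⟹  sig = (2;(1,1,2))
  P = {3,10}:  v_{3} + v_{10} = v_{5} + 2·v_{6} + v_{7}  ⟹  sig = (2;(1,1,2))
  P = {1,10}:  v_{1} + v_{10} = 2·v_{4} + 2·v_{6}  ⟹  sig = (2;(2,2))
  P = {3,4,9}:  v_{3} + v_{4} + v_{9} = v_{6}  ⟹  sig = (3;(1))
  P = {6,7,11}:  v_{6} + v_{7} + v_{11} = v_{3}  ⟹  sig = (3;(1))
  P = {1,3,9}:  v_{1} + v_{3} + v_{9} = 2·v_{6} + v_{8} + v_{11}  ⟹  sig = (3;(1,1,2))
  P = {4,7,9,11}:  v_{4} + v_{7} + v_{9} + v_{11} = 0  ⟹  sig = (4;())
  P = {4,6,8,11}:  v_{4} + v_{6} + v_{8} + v_{11} = v_{1}  ⟹  sig = (4;(1))
  P = {4,5,6,7,9}:  v_{4} + v_{5} + v_{6} + v_{7} + v_{9} = v_{10}  ⟹  sig = (5;(1))

Sorted signature multiset PRS(X):
    (2;())
    (2;(1))
    (2;(1,1))
    (2;(1,1))
    (2;(1,1,1))
    (2;(1,1,1))
    (2;(1,1,1,1))
    (2;(1,1,1,2))
    (2;(1,1,2))
    (2;(1,1,2))
    (2;(2,2))
    (3;(1))
    (3;(1))
    (3;(1,1,2))
    (4;())
    (4;(1))
    (5;(1))


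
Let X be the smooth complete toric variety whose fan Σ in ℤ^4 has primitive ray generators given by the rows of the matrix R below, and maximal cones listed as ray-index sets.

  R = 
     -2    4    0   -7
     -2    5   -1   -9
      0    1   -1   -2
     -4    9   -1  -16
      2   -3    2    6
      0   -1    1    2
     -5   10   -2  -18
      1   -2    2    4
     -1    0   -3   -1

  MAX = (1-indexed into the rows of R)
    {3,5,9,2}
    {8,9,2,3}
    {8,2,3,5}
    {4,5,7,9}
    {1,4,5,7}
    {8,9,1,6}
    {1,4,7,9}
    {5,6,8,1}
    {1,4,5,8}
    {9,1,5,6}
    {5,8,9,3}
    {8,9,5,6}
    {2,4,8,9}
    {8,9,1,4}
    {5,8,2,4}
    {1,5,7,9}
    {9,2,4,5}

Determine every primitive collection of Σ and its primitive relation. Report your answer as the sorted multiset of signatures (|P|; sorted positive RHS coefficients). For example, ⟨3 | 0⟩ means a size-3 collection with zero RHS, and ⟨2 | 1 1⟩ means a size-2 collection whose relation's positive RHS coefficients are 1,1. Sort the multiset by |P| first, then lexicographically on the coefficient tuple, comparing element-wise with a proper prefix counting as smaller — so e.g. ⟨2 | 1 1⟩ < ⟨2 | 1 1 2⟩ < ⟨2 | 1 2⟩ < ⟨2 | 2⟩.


Minimal non-faces — 14 found among 9 rays, 17 max cones:

  {3,6}:  v_{3} + v_{6} = 0  ⟹  sig = ⟨2 | 0⟩
  {1,2}:  v_{1} + v_{2} = v_{4}  ⟹  sig = ⟨2 | 1⟩
  {1,3}:  v_{1} + v_{3} = v_{2}  ⟹  sig = ⟨2 | 1⟩
  {2,6}:  v_{2} + v_{6} = v_{1}  ⟹  sig = ⟨2 | 1⟩
  {3,7}:  v_{3} + v_{7} = v_{2} + v_{4} + v_{5} + v_{9}  ⟹  sig = ⟨2 | 1 1 1 1⟩
  {2,7}:  v_{2} + v_{7} = 2·v_{4} + v_{5} + v_{9}  ⟹  sig = ⟨2 | 1 1 2⟩
  {6,7}:  v_{6} + v_{7} = 3·v_{1} + v_{5} + v_{9}  ⟹  sig = ⟨2 | 1 1 3⟩
  {3,4}:  v_{3} + v_{4} = 2·v_{2}  ⟹  sig = ⟨2 | 2⟩
  {4,6}:  v_{4} + v_{6} = 2·v_{1}  ⟹  sig = ⟨2 | 2⟩
  {7,8}:  v_{7} + v_{8} = 2·v_{1}  ⟹  sig = ⟨2 | 2⟩
  {2,5,8,9}:  v_{2} + v_{5} + v_{8} + v_{9} = 0  ⟹  sig = ⟨4 | 0⟩
  {1,4,5,9}:  v_{1} + v_{4} + v_{5} + v_{9} = v_{7}  ⟹  sig = ⟨4 | 1⟩
  {1,5,8,9}:  v_{1} + v_{5} + v_{8} + v_{9} = v_{6}  ⟹  sig = ⟨4 | 1⟩
  {4,5,8,9}:  v_{4} + v_{5} + v_{8} + v_{9} = v_{1}  ⟹  sig = ⟨4 | 1⟩

Signatures (|P|; sorted positive RHS coefficients), sorted:
    ⟨2 | 0⟩
    ⟨2 | 1⟩
    ⟨2 | 1⟩
    ⟨2 | 1⟩
    ⟨2 | 1 1 1 1⟩
    ⟨2 | 1 1 2⟩
    ⟨2 | 1 1 3⟩
    ⟨2 | 2⟩
    ⟨2 | 2⟩
    ⟨2 | 2⟩
    ⟨4 | 0⟩
    ⟨4 | 1⟩
    ⟨4 | 1⟩
    ⟨4 | 1⟩


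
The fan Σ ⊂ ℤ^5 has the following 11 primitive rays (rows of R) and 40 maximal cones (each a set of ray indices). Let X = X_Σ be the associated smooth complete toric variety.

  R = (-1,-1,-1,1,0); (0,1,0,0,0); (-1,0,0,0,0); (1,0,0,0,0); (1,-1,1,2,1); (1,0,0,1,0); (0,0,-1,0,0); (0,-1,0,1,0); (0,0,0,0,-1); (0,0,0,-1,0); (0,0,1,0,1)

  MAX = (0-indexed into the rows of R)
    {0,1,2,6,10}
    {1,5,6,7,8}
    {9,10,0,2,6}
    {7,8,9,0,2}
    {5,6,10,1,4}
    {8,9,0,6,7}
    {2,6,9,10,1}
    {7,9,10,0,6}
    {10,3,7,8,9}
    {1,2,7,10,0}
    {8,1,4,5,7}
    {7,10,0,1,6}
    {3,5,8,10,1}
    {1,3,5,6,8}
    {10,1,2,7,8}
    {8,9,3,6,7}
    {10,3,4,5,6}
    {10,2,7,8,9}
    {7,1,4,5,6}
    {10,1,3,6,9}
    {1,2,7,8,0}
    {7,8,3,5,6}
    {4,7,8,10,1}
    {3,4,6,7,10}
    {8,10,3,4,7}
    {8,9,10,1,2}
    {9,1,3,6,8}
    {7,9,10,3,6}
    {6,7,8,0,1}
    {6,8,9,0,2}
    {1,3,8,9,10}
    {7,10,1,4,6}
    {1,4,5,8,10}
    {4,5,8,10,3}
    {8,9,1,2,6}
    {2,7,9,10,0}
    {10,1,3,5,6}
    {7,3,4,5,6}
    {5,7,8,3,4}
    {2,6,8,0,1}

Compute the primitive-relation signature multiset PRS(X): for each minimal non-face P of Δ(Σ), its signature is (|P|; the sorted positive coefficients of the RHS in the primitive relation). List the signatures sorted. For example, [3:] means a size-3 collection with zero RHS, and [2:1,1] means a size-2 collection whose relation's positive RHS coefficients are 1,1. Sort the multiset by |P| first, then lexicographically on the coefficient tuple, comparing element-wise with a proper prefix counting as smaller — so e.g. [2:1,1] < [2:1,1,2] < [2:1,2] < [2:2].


Minimal non-faces — 17 found among 11 rays, 40 max cones:

  {2,3}:  v_{2} + v_{3} = 0  so sig = [2:]
  {5,9}:  v_{5} + v_{9} = v_{3}  so sig = [2:1]
  {0,3}:  v_{0} + v_{3} = v_{6} + v_{7}  so sig = [2:1,1]
  {2,5}:  v_{2} + v_{5} = v_{1} + v_{7}  so sig = [2:1,1]
  {4,9}:  v_{4} + v_{9} = v_{3} + v_{7} + v_{10}  so sig = [2:1,1,1]
  {0,4}:  v_{0} + v_{4} = v_{1} + v_{6} + 3·v_{7} + v_{10}  so sig = [2:1,1,1,3]
  {0,5}:  v_{0} + v_{5} = v_{1} + v_{6} + 2·v_{7}  so sig = [2:1,1,2]
  {2,4}:  v_{2} + v_{4} = v_{1} + 2·v_{7} + v_{10}  so sig = [2:1,1,2]
  {1,7,9}:  v_{1} + v_{7} + v_{9} = 0  so sig = [3:]
  {6,8,10}:  v_{6} + v_{8} + v_{10} = 0  so sig = [3:]
  {1,3,7}:  v_{1} + v_{3} + v_{7} = v_{5}  so sig = [3:1]
  {2,6,7}:  v_{2} + v_{6} + v_{7} = v_{0}  so sig = [3:1]
  {5,7,10}:  v_{5} + v_{7} + v_{10} = v_{4}  so sig = [3:1]
  {0,1,9}:  v_{0} + v_{1} + v_{9} = v_{2} + v_{6}  so sig = [3:1,1]
  {0,8,10}:  v_{0} + v_{8} + v_{10} = v_{2} + v_{7}  so sig = [3:1,1]
  {4,6,8}:  v_{4} + v_{6} + v_{8} = v_{5} + v_{7}  so sig = [3:1,1]
  {1,3,4}:  v_{1} + v_{3} + v_{4} = 2·v_{5} + v_{10}  so sig = [3:1,2]

Hence PRS(X_Σ) =
    |P|=2: 8 collections, coeffs (), (1), (1,1), (1,1), (1,1,1), (1,1,1,3), (1,1,2), (1,1,2)
    |P|=3: 9 collections, coeffs (), (), (1), (1), (1), (1,1), (1,1), (1,1), (1,2)


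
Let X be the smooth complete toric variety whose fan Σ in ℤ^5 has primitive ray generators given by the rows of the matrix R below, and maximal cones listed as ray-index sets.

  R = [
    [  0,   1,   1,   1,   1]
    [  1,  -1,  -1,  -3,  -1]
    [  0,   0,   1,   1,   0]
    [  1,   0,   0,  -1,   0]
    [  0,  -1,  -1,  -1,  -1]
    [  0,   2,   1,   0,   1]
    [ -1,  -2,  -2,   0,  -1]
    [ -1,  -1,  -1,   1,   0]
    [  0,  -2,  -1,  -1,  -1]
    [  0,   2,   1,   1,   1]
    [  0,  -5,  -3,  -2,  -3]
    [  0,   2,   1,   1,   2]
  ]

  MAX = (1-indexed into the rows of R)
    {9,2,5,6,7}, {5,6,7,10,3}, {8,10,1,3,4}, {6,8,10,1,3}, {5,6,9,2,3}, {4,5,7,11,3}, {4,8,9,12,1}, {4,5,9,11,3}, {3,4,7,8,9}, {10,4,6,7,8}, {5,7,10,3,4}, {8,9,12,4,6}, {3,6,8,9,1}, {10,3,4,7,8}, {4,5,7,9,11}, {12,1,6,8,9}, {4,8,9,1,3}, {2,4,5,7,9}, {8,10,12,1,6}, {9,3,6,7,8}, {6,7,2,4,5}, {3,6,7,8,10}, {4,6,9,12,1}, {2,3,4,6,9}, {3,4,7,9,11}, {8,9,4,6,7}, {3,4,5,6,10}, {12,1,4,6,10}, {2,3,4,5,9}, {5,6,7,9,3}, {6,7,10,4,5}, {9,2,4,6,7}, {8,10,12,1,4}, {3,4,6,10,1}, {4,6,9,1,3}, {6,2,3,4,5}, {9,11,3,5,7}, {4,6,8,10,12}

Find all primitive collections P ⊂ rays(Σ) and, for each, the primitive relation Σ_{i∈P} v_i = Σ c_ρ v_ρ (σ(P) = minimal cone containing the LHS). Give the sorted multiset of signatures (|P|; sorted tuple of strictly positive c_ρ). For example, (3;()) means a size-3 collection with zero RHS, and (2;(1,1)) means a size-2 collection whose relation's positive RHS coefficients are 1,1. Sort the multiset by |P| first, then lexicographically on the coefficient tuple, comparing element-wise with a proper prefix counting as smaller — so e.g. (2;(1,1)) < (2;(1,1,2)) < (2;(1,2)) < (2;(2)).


The 23 primitive collections of Σ (r=12, n=5):

  P={1,5}:  v_{1} + v_{5} = 0  ⇒ sig = (2;())
  P={9,10}:  v_{9} + v_{10} = 0  ⇒ sig = (2;())
  P={1,7}:  v_{1} + v_{7} = v_{8}  ⇒ sig = (2;(1))
  P={5,8}:  v_{5} + v_{8} = v_{7}  ⇒ sig = (2;(1))
  P={6,11}:  v_{6} + v_{11} = v_{5} + v_{9}  ⇒ sig = (2;(1,1))
  P={1,2}:  v_{1} + v_{2} = v_{4} + v_{6} + v_{9}  ⇒ sig = (2;(1,1,1))
  P={2,10}:  v_{2} + v_{10} = v_{4} + v_{5} + v_{6}  ⇒ sig = (2;(1,1,1))
  P={5,12}:  v_{5} + v_{12} = v_{4} + v_{6} + v_{8}  ⇒ sig = (2;(1,1,1))
  P={11,12}:  v_{11} + v_{12} = v_{4} + v_{8} + v_{9}  ⇒ sig = (2;(1,1,1))
  P={1,11}:  v_{1} + v_{11} = v_{3} + v_{4} + v_{7} + v_{9}  ⇒ sig = (2;(1,1,1,1))
  P={2,8}:  v_{2} + v_{8} = v_{4} + v_{6} + v_{7} + v_{9}  ⇒ sig = (2;(1,1,1,1))
  P={10,11}:  v_{10} + v_{11} = v_{3} + v_{4} + v_{5} + v_{7}  ⇒ sig = (2;(1,1,1,1))
  P={8,11}:  v_{8} + v_{11} = v_{3} + v_{4} + 2·v_{7} + v_{9}  ⇒ sig = (2;(1,1,1,2))
  P={7,12}:  v_{7} + v_{12} = v_{4} + v_{6} + 2·v_{8}  ⇒ sig = (2;(1,1,2))
  P={2,12}:  v_{2} + v_{12} = 2·v_{4} + 2·v_{6} + v_{8} + v_{9}  ⇒ sig = (2;(1,1,2,2))
  P={2,11}:  v_{2} + v_{11} = v_{4} + 2·v_{5} + 2·v_{9}  ⇒ sig = (2;(1,2,2))
  P={3,12}:  v_{3} + v_{12} = 2·v_{1}  ⇒ sig = (2;(2))
  P={2,3,7}:  v_{2} + v_{3} + v_{7} = v_{5} + v_{9}  ⇒ sig = (3;(1,1))
  P={3,4,6,7}:  v_{3} + v_{4} + v_{6} + v_{7} = 0  ⇒ sig = (4;())
  P={1,4,6,8}:  v_{1} + v_{4} + v_{6} + v_{8} = v_{12}  ⇒ sig = (4;(1))
  P={3,4,6,8}:  v_{3} + v_{4} + v_{6} + v_{8} = v_{1}  ⇒ sig = (4;(1))
  P={4,5,6,9}:  v_{4} + v_{5} + v_{6} + v_{9} = v_{2}  ⇒ sig = (4;(1))
  P={3,4,5,7,9}:  v_{3} + v_{4} + v_{5} + v_{7} + v_{9} = v_{11}  ⇒ sig = (5;(1))

Sorted signature multiset PRS(X):
[(2;()), (2;()), (2;(1)), (2;(1)), (2;(1,1)), (2;(1,1,1)), (2;(1,1,1)), (2;(1,1,1)), (2;(1,1,1)), (2;(1,1,1,1)), (2;(1,1,1,1)), (2;(1,1,1,1)), (2;(1,1,1,2)), (2;(1,1,2)), (2;(1,1,2,2)), (2;(1,2,2)), (2;(2)), (3;(1,1)), (4;()), (4;(1)), (4;(1)), (4;(1)), (5;(1))]
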